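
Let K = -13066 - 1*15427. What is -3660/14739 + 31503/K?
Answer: -189535699/139986109 ≈ -1.3540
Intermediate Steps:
K = -28493 (K = -13066 - 15427 = -28493)
-3660/14739 + 31503/K = -3660/14739 + 31503/(-28493) = -3660*1/14739 + 31503*(-1/28493) = -1220/4913 - 31503/28493 = -189535699/139986109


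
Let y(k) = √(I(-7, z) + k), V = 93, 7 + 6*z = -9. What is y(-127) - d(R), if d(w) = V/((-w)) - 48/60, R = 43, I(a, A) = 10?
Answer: 637/215 + 3*I*√13 ≈ 2.9628 + 10.817*I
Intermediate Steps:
z = -8/3 (z = -7/6 + (⅙)*(-9) = -7/6 - 3/2 = -8/3 ≈ -2.6667)
y(k) = √(10 + k)
d(w) = -⅘ - 93/w (d(w) = 93/((-w)) - 48/60 = 93*(-1/w) - 48*1/60 = -93/w - ⅘ = -⅘ - 93/w)
y(-127) - d(R) = √(10 - 127) - (-⅘ - 93/43) = √(-117) - (-⅘ - 93*1/43) = 3*I*√13 - (-⅘ - 93/43) = 3*I*√13 - 1*(-637/215) = 3*I*√13 + 637/215 = 637/215 + 3*I*√13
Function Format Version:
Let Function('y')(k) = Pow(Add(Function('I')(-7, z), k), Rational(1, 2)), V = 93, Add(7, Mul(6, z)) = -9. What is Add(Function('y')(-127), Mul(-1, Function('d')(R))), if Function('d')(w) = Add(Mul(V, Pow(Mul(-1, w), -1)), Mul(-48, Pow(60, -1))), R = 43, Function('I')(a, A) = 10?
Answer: Add(Rational(637, 215), Mul(3, I, Pow(13, Rational(1, 2)))) ≈ Add(2.9628, Mul(10.817, I))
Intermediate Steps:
z = Rational(-8, 3) (z = Add(Rational(-7, 6), Mul(Rational(1, 6), -9)) = Add(Rational(-7, 6), Rational(-3, 2)) = Rational(-8, 3) ≈ -2.6667)
Function('y')(k) = Pow(Add(10, k), Rational(1, 2))
Function('d')(w) = Add(Rational(-4, 5), Mul(-93, Pow(w, -1))) (Function('d')(w) = Add(Mul(93, Pow(Mul(-1, w), -1)), Mul(-48, Pow(60, -1))) = Add(Mul(93, Mul(-1, Pow(w, -1))), Mul(-48, Rational(1, 60))) = Add(Mul(-93, Pow(w, -1)), Rational(-4, 5)) = Add(Rational(-4, 5), Mul(-93, Pow(w, -1))))
Add(Function('y')(-127), Mul(-1, Function('d')(R))) = Add(Pow(Add(10, -127), Rational(1, 2)), Mul(-1, Add(Rational(-4, 5), Mul(-93, Pow(43, -1))))) = Add(Pow(-117, Rational(1, 2)), Mul(-1, Add(Rational(-4, 5), Mul(-93, Rational(1, 43))))) = Add(Mul(3, I, Pow(13, Rational(1, 2))), Mul(-1, Add(Rational(-4, 5), Rational(-93, 43)))) = Add(Mul(3, I, Pow(13, Rational(1, 2))), Mul(-1, Rational(-637, 215))) = Add(Mul(3, I, Pow(13, Rational(1, 2))), Rational(637, 215)) = Add(Rational(637, 215), Mul(3, I, Pow(13, Rational(1, 2))))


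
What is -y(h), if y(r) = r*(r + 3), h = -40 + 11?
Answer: -754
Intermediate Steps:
h = -29
y(r) = r*(3 + r)
-y(h) = -(-29)*(3 - 29) = -(-29)*(-26) = -1*754 = -754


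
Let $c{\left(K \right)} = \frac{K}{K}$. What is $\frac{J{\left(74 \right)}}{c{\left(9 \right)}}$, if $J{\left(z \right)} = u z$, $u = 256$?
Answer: $18944$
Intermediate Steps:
$c{\left(K \right)} = 1$
$J{\left(z \right)} = 256 z$
$\frac{J{\left(74 \right)}}{c{\left(9 \right)}} = \frac{256 \cdot 74}{1} = 18944 \cdot 1 = 18944$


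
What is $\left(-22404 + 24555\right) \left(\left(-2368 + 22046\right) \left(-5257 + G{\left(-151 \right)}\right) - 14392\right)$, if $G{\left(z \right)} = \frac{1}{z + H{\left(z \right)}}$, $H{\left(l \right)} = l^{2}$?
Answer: $- \frac{840111080046387}{3775} \approx -2.2255 \cdot 10^{11}$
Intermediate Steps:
$G{\left(z \right)} = \frac{1}{z + z^{2}}$
$\left(-22404 + 24555\right) \left(\left(-2368 + 22046\right) \left(-5257 + G{\left(-151 \right)}\right) - 14392\right) = \left(-22404 + 24555\right) \left(\left(-2368 + 22046\right) \left(-5257 + \frac{1}{\left(-151\right) \left(1 - 151\right)}\right) - 14392\right) = 2151 \left(19678 \left(-5257 - \frac{1}{151 \left(-150\right)}\right) - 14392\right) = 2151 \left(19678 \left(-5257 - - \frac{1}{22650}\right) - 14392\right) = 2151 \left(19678 \left(-5257 + \frac{1}{22650}\right) - 14392\right) = 2151 \left(19678 \left(- \frac{119071049}{22650}\right) - 14392\right) = 2151 \left(- \frac{1171540051111}{11325} - 14392\right) = 2151 \left(- \frac{1171703040511}{11325}\right) = - \frac{840111080046387}{3775}$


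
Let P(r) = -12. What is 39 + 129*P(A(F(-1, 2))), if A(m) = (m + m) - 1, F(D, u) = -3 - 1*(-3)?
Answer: -1509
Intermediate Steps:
F(D, u) = 0 (F(D, u) = -3 + 3 = 0)
A(m) = -1 + 2*m (A(m) = 2*m - 1 = -1 + 2*m)
39 + 129*P(A(F(-1, 2))) = 39 + 129*(-12) = 39 - 1548 = -1509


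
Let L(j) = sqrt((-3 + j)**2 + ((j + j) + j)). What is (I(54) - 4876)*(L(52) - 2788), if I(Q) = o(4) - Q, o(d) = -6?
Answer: 13761568 - 4936*sqrt(2557) ≈ 1.3512e+7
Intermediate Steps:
L(j) = sqrt((-3 + j)**2 + 3*j) (L(j) = sqrt((-3 + j)**2 + (2*j + j)) = sqrt((-3 + j)**2 + 3*j))
I(Q) = -6 - Q
(I(54) - 4876)*(L(52) - 2788) = ((-6 - 1*54) - 4876)*(sqrt((-3 + 52)**2 + 3*52) - 2788) = ((-6 - 54) - 4876)*(sqrt(49**2 + 156) - 2788) = (-60 - 4876)*(sqrt(2401 + 156) - 2788) = -4936*(sqrt(2557) - 2788) = -4936*(-2788 + sqrt(2557)) = 13761568 - 4936*sqrt(2557)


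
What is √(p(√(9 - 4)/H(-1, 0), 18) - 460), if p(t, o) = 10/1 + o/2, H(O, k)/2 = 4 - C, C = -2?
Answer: 21*I ≈ 21.0*I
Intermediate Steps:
H(O, k) = 12 (H(O, k) = 2*(4 - 1*(-2)) = 2*(4 + 2) = 2*6 = 12)
p(t, o) = 10 + o/2 (p(t, o) = 10*1 + o*(½) = 10 + o/2)
√(p(√(9 - 4)/H(-1, 0), 18) - 460) = √((10 + (½)*18) - 460) = √((10 + 9) - 460) = √(19 - 460) = √(-441) = 21*I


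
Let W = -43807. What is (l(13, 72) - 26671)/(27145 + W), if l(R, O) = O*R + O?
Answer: 25663/16662 ≈ 1.5402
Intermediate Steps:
l(R, O) = O + O*R
(l(13, 72) - 26671)/(27145 + W) = (72*(1 + 13) - 26671)/(27145 - 43807) = (72*14 - 26671)/(-16662) = (1008 - 26671)*(-1/16662) = -25663*(-1/16662) = 25663/16662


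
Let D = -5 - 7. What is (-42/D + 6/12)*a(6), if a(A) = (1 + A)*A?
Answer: 168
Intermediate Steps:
D = -12
a(A) = A*(1 + A)
(-42/D + 6/12)*a(6) = (-42/(-12) + 6/12)*(6*(1 + 6)) = (-42*(-1/12) + 6*(1/12))*(6*7) = (7/2 + 1/2)*42 = 4*42 = 168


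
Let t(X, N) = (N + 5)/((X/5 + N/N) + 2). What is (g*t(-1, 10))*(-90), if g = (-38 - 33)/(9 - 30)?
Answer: -79875/49 ≈ -1630.1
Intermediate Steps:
t(X, N) = (5 + N)/(3 + X/5) (t(X, N) = (5 + N)/((X*(1/5) + 1) + 2) = (5 + N)/((X/5 + 1) + 2) = (5 + N)/((1 + X/5) + 2) = (5 + N)/(3 + X/5))
g = 71/21 (g = -71/(-21) = -71*(-1/21) = 71/21 ≈ 3.3810)
(g*t(-1, 10))*(-90) = (71*(5*(5 + 10)/(15 - 1))/21)*(-90) = (71*(5*15/14)/21)*(-90) = (71*(5*(1/14)*15)/21)*(-90) = ((71/21)*(75/14))*(-90) = (1775/98)*(-90) = -79875/49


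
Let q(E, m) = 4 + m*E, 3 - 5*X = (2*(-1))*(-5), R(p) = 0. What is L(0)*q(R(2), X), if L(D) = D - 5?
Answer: -20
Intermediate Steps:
L(D) = -5 + D
X = -7/5 (X = ⅗ - 2*(-1)*(-5)/5 = ⅗ - (-2)*(-5)/5 = ⅗ - ⅕*10 = ⅗ - 2 = -7/5 ≈ -1.4000)
q(E, m) = 4 + E*m
L(0)*q(R(2), X) = (-5 + 0)*(4 + 0*(-7/5)) = -5*(4 + 0) = -5*4 = -20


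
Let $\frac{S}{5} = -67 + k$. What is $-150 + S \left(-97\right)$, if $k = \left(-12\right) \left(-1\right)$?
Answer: $26525$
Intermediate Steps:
$k = 12$
$S = -275$ ($S = 5 \left(-67 + 12\right) = 5 \left(-55\right) = -275$)
$-150 + S \left(-97\right) = -150 - -26675 = -150 + 26675 = 26525$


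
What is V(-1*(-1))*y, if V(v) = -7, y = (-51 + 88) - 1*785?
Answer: 5236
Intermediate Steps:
y = -748 (y = 37 - 785 = -748)
V(-1*(-1))*y = -7*(-748) = 5236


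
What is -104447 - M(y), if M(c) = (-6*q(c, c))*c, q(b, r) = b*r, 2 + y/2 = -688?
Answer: -15768536447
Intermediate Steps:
y = -1380 (y = -4 + 2*(-688) = -4 - 1376 = -1380)
M(c) = -6*c**3 (M(c) = (-6*c*c)*c = (-6*c**2)*c = -6*c**3)
-104447 - M(y) = -104447 - (-6)*(-1380)**3 = -104447 - (-6)*(-2628072000) = -104447 - 1*15768432000 = -104447 - 15768432000 = -15768536447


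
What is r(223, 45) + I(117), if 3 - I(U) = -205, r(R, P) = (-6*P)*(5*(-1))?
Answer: 1558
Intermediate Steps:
r(R, P) = 30*P (r(R, P) = -6*P*(-5) = 30*P)
I(U) = 208 (I(U) = 3 - 1*(-205) = 3 + 205 = 208)
r(223, 45) + I(117) = 30*45 + 208 = 1350 + 208 = 1558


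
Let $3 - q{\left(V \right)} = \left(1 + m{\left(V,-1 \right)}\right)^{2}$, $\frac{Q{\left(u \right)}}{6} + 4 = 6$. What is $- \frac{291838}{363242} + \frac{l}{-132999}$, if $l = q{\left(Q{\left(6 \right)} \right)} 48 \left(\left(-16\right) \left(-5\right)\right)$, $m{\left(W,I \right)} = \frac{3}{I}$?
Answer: $- \frac{6236552147}{8051803793} \approx -0.77455$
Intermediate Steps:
$Q{\left(u \right)} = 12$ ($Q{\left(u \right)} = -24 + 6 \cdot 6 = -24 + 36 = 12$)
$q{\left(V \right)} = -1$ ($q{\left(V \right)} = 3 - \left(1 + \frac{3}{-1}\right)^{2} = 3 - \left(1 + 3 \left(-1\right)\right)^{2} = 3 - \left(1 - 3\right)^{2} = 3 - \left(-2\right)^{2} = 3 - 4 = -1$)
$l = -3840$ ($l = \left(-1\right) 48 \left(\left(-16\right) \left(-5\right)\right) = \left(-48\right) 80 = -3840$)
$- \frac{291838}{363242} + \frac{l}{-132999} = - \frac{291838}{363242} - \frac{3840}{-132999} = \left(-291838\right) \frac{1}{363242} - - \frac{1280}{44333} = - \frac{145919}{181621} + \frac{1280}{44333} = - \frac{6236552147}{8051803793}$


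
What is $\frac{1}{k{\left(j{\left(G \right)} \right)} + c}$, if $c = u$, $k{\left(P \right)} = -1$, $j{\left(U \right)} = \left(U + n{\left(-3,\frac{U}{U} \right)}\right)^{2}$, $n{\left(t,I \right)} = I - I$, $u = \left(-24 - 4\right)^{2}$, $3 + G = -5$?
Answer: $\frac{1}{783} \approx 0.0012771$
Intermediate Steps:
$G = -8$ ($G = -3 - 5 = -8$)
$u = 784$ ($u = \left(-28\right)^{2} = 784$)
$n{\left(t,I \right)} = 0$
$j{\left(U \right)} = U^{2}$ ($j{\left(U \right)} = \left(U + 0\right)^{2} = U^{2}$)
$c = 784$
$\frac{1}{k{\left(j{\left(G \right)} \right)} + c} = \frac{1}{-1 + 784} = \frac{1}{783}$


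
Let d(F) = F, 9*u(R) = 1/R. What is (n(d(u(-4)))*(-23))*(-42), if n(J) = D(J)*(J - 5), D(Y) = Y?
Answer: 29141/216 ≈ 134.91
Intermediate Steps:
u(R) = 1/(9*R)
n(J) = J*(-5 + J) (n(J) = J*(J - 5) = J*(-5 + J))
(n(d(u(-4)))*(-23))*(-42) = ((((⅑)/(-4))*(-5 + (⅑)/(-4)))*(-23))*(-42) = ((((⅑)*(-¼))*(-5 + (⅑)*(-¼)))*(-23))*(-42) = (-(-5 - 1/36)/36*(-23))*(-42) = (-1/36*(-181/36)*(-23))*(-42) = ((181/1296)*(-23))*(-42) = -4163/1296*(-42) = 29141/216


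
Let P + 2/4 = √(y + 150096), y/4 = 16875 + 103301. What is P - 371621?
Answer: -743243/2 + 20*√1577 ≈ -3.7083e+5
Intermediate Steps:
y = 480704 (y = 4*(16875 + 103301) = 4*120176 = 480704)
P = -½ + 20*√1577 (P = -½ + √(480704 + 150096) = -½ + √630800 = -½ + 20*√1577 ≈ 793.73)
P - 371621 = (-½ + 20*√1577) - 371621 = -743243/2 + 20*√1577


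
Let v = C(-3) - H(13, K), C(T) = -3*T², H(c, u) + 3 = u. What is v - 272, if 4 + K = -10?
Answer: -282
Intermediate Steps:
K = -14 (K = -4 - 10 = -14)
H(c, u) = -3 + u
v = -10 (v = -3*(-3)² - (-3 - 14) = -3*9 - 1*(-17) = -27 + 17 = -10)
v - 272 = -10 - 272 = -282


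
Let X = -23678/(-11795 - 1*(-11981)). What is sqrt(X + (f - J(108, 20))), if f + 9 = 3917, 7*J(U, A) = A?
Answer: 25*sqrt(2561685)/651 ≈ 61.464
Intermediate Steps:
J(U, A) = A/7
X = -11839/93 (X = -23678/(-11795 + 11981) = -23678/186 = -23678*1/186 = -11839/93 ≈ -127.30)
f = 3908 (f = -9 + 3917 = 3908)
sqrt(X + (f - J(108, 20))) = sqrt(-11839/93 + (3908 - 20/7)) = sqrt(-11839/93 + 27336/7) = sqrt(2459375/651) = 25*sqrt(2561685)/651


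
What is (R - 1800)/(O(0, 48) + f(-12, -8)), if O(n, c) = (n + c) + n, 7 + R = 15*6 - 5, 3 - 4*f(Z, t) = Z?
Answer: -2296/69 ≈ -33.275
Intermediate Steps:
f(Z, t) = 3/4 - Z/4
R = 78 (R = -7 + (15*6 - 5) = -7 + (90 - 5) = -7 + 85 = 78)
O(n, c) = c + 2*n (O(n, c) = (c + n) + n = c + 2*n)
(R - 1800)/(O(0, 48) + f(-12, -8)) = (78 - 1800)/((48 + 2*0) + (3/4 - 1/4*(-12))) = -1722/((48 + 0) + (3/4 + 3)) = -1722/(48 + 15/4) = -1722/207/4 = -1722*4/207 = -2296/69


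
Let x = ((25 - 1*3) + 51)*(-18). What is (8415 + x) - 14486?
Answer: -7385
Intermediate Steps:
x = -1314 (x = ((25 - 3) + 51)*(-18) = (22 + 51)*(-18) = 73*(-18) = -1314)
(8415 + x) - 14486 = (8415 - 1314) - 14486 = 7101 - 14486 = -7385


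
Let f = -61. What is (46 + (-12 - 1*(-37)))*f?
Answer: -4331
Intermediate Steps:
(46 + (-12 - 1*(-37)))*f = (46 + (-12 - 1*(-37)))*(-61) = (46 + (-12 + 37))*(-61) = (46 + 25)*(-61) = 71*(-61) = -4331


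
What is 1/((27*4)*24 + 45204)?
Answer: 1/47796 ≈ 2.0922e-5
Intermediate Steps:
1/((27*4)*24 + 45204) = 1/(108*24 + 45204) = 1/(2592 + 45204) = 1/47796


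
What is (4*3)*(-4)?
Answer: -48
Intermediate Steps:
(4*3)*(-4) = 12*(-4) = -48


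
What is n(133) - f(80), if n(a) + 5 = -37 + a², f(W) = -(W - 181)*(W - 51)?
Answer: 14718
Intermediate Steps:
f(W) = -(-181 + W)*(-51 + W)
n(a) = -42 + a² (n(a) = -5 + (-37 + a²) = -42 + a²)
n(133) - f(80) = (-42 + 133²) - (-9231 - 1*80² + 232*80) = (-42 + 17689) - (-9231 - 1*6400 + 18560) = 17647 - (-9231 - 6400 + 18560) = 17647 - 1*2929 = 17647 - 2929 = 14718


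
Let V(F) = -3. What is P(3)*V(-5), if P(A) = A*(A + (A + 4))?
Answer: -90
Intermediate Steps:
P(A) = A*(4 + 2*A) (P(A) = A*(A + (4 + A)) = A*(4 + 2*A))
P(3)*V(-5) = (2*3*(2 + 3))*(-3) = (2*3*5)*(-3) = 30*(-3) = -90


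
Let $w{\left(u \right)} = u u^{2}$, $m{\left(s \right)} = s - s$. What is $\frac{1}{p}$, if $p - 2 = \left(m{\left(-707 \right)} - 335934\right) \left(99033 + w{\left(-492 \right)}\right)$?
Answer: $\frac{1}{39974955113972} \approx 2.5016 \cdot 10^{-14}$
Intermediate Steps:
$m{\left(s \right)} = 0$
$w{\left(u \right)} = u^{3}$
$p = 39974955113972$ ($p = 2 + \left(0 - 335934\right) \left(99033 + \left(-492\right)^{3}\right) = 2 + \left(0 - 335934\right) \left(99033 - 119095488\right) = 2 + \left(0 - 335934\right) \left(-118996455\right) = 2 - -39974955113970 = 2 + 39974955113970 = 39974955113972$)
$\frac{1}{p} = \frac{1}{39974955113972}$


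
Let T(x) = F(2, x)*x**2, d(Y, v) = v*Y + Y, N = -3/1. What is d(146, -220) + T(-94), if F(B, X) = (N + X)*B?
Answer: -1746158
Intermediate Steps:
N = -3 (N = -3*1 = -3)
F(B, X) = B*(-3 + X) (F(B, X) = (-3 + X)*B = B*(-3 + X))
d(Y, v) = Y + Y*v (d(Y, v) = Y*v + Y = Y + Y*v)
T(x) = x**2*(-6 + 2*x) (T(x) = (2*(-3 + x))*x**2 = (-6 + 2*x)*x**2 = x**2*(-6 + 2*x))
d(146, -220) + T(-94) = 146*(1 - 220) + 2*(-94)**2*(-3 - 94) = 146*(-219) + 2*8836*(-97) = -31974 - 1714184 = -1746158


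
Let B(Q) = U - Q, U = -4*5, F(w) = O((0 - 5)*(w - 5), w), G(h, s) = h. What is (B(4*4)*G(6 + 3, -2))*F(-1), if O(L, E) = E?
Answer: 324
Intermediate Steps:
F(w) = w
U = -20
B(Q) = -20 - Q
(B(4*4)*G(6 + 3, -2))*F(-1) = ((-20 - 4*4)*(6 + 3))*(-1) = ((-20 - 1*16)*9)*(-1) = ((-20 - 16)*9)*(-1) = -36*9*(-1) = -324*(-1) = 324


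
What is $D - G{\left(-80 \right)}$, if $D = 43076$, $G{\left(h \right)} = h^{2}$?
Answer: $36676$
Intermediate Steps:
$D - G{\left(-80 \right)} = 43076 - \left(-80\right)^{2} = 43076 - 6400 = 36676$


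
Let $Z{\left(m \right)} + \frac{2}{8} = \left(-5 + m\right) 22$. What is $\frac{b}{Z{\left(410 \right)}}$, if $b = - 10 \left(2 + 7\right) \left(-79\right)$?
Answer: $\frac{28440}{35639} \approx 0.798$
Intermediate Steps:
$Z{\left(m \right)} = - \frac{441}{4} + 22 m$ ($Z{\left(m \right)} = - \frac{1}{4} + \left(-5 + m\right) 22 = - \frac{1}{4} + \left(-110 + 22 m\right) = - \frac{441}{4} + 22 m$)
$b = 7110$ ($b = \left(-10\right) 9 \left(-79\right) = \left(-90\right) \left(-79\right) = 7110$)
$\frac{b}{Z{\left(410 \right)}} = \frac{7110}{- \frac{441}{4} + 22 \cdot 410} = \frac{7110}{- \frac{441}{4} + 9020} = \frac{7110}{\frac{35639}{4}} = 7110 \cdot \frac{4}{35639} = \frac{28440}{35639}$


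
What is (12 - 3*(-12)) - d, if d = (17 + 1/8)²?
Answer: -15697/64 ≈ -245.27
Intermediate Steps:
d = 18769/64 (d = (17 + ⅛)² = (137/8)² = 18769/64 ≈ 293.27)
(12 - 3*(-12)) - d = (12 - 3*(-12)) - 1*18769/64 = (12 + 36) - 18769/64 = 48 - 18769/64 = -15697/64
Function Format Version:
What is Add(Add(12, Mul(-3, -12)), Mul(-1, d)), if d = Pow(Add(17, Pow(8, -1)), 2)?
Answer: Rational(-15697, 64) ≈ -245.27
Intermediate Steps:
d = Rational(18769, 64) (d = Pow(Add(17, Rational(1, 8)), 2) = Pow(Rational(137, 8), 2) = Rational(18769, 64) ≈ 293.27)
Add(Add(12, Mul(-3, -12)), Mul(-1, d)) = Add(Add(12, Mul(-3, -12)), Mul(-1, Rational(18769, 64))) = Add(Add(12, 36), Rational(-18769, 64)) = Add(48, Rational(-18769, 64)) = Rational(-15697, 64)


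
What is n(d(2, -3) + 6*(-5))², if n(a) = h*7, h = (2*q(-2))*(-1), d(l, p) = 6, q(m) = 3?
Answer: 1764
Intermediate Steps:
h = -6 (h = (2*3)*(-1) = 6*(-1) = -6)
n(a) = -42 (n(a) = -6*7 = -42)
n(d(2, -3) + 6*(-5))² = (-42)² = 1764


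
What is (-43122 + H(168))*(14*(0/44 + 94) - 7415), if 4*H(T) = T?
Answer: 262744920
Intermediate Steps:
H(T) = T/4
(-43122 + H(168))*(14*(0/44 + 94) - 7415) = (-43122 + (¼)*168)*(14*(0/44 + 94) - 7415) = (-43122 + 42)*(14*(0*(1/44) + 94) - 7415) = -43080*(14*(0 + 94) - 7415) = -43080*(14*94 - 7415) = -43080*(1316 - 7415) = -43080*(-6099) = 262744920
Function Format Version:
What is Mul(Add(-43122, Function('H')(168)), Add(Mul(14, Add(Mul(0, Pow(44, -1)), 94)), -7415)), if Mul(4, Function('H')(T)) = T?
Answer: 262744920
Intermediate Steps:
Function('H')(T) = Mul(Rational(1, 4), T)
Mul(Add(-43122, Function('H')(168)), Add(Mul(14, Add(Mul(0, Pow(44, -1)), 94)), -7415)) = Mul(Add(-43122, Mul(Rational(1, 4), 168)), Add(Mul(14, Add(Mul(0, Pow(44, -1)), 94)), -7415)) = Mul(Add(-43122, 42), Add(Mul(14, Add(Mul(0, Rational(1, 44)), 94)), -7415)) = Mul(-43080, Add(Mul(14, Add(0, 94)), -7415)) = Mul(-43080, Add(Mul(14, 94), -7415)) = Mul(-43080, Add(1316, -7415)) = Mul(-43080, -6099) = 262744920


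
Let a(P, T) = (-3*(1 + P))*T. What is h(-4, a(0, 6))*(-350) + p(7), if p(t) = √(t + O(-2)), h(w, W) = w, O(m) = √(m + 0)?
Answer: 1400 + √(7 + I*√2) ≈ 1402.7 + 0.26592*I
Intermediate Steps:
O(m) = √m
a(P, T) = T*(-3 - 3*P) (a(P, T) = (-3 - 3*P)*T = T*(-3 - 3*P))
p(t) = √(t + I*√2) (p(t) = √(t + √(-2)) = √(t + I*√2))
h(-4, a(0, 6))*(-350) + p(7) = -4*(-350) + √(7 + I*√2) = 1400 + √(7 + I*√2)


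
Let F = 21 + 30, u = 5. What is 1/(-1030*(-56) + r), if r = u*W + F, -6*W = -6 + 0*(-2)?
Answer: 1/57736 ≈ 1.7320e-5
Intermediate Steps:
W = 1 (W = -(-6 + 0*(-2))/6 = -(-6 + 0)/6 = -⅙*(-6) = 1)
F = 51
r = 56 (r = 5*1 + 51 = 5 + 51 = 56)
1/(-1030*(-56) + r) = 1/(-1030*(-56) + 56) = 1/(-206*(-280) + 56) = 1/(57680 + 56) = 1/57736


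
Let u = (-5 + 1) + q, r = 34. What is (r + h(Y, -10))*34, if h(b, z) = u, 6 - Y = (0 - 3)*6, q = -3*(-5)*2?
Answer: 2040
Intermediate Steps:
q = 30 (q = 15*2 = 30)
Y = 24 (Y = 6 - (0 - 3)*6 = 6 - (-3)*6 = 6 - 1*(-18) = 6 + 18 = 24)
u = 26 (u = (-5 + 1) + 30 = -4 + 30 = 26)
h(b, z) = 26
(r + h(Y, -10))*34 = (34 + 26)*34 = 60*34 = 2040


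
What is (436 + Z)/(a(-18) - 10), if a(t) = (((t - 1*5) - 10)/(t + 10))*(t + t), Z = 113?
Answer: -1098/317 ≈ -3.4637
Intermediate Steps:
a(t) = 2*t*(-15 + t)/(10 + t) (a(t) = (((t - 5) - 10)/(10 + t))*(2*t) = (((-5 + t) - 10)/(10 + t))*(2*t) = ((-15 + t)/(10 + t))*(2*t) = 2*t*(-15 + t)/(10 + t))
(436 + Z)/(a(-18) - 10) = (436 + 113)/(2*(-18)*(-15 - 18)/(10 - 18) - 10) = 549/(2*(-18)*(-33)/(-8) - 10) = 549/(2*(-18)*(-⅛)*(-33) - 10) = 549/(-297/2 - 10) = 549/(-317/2) = 549*(-2/317) = -1098/317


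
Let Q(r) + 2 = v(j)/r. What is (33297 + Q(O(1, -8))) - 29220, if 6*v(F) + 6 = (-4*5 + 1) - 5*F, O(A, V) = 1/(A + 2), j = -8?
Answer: 8165/2 ≈ 4082.5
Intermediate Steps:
O(A, V) = 1/(2 + A)
v(F) = -25/6 - 5*F/6 (v(F) = -1 + ((-4*5 + 1) - 5*F)/6 = -1 + ((-20 + 1) - 5*F)/6 = -1 + (-19 - 5*F)/6 = -1 + (-19/6 - 5*F/6) = -25/6 - 5*F/6)
Q(r) = -2 + 5/(2*r) (Q(r) = -2 + (-25/6 - ⅚*(-8))/r = -2 + (-25/6 + 20/3)/r = -2 + 5/(2*r))
(33297 + Q(O(1, -8))) - 29220 = (33297 + (-2 + 5/(2*(1/(2 + 1))))) - 29220 = (33297 + (-2 + 5/(2*(1/3)))) - 29220 = (33297 + (-2 + 5/(2*(⅓)))) - 29220 = (33297 + (-2 + (5/2)*3)) - 29220 = (33297 + (-2 + 15/2)) - 29220 = (33297 + 11/2) - 29220 = 66605/2 - 29220 = 8165/2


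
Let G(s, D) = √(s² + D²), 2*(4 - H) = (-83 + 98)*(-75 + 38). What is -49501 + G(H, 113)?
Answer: -49501 + √368045/2 ≈ -49198.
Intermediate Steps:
H = 563/2 (H = 4 - (-83 + 98)*(-75 + 38)/2 = 4 - 15*(-37)/2 = 4 - ½*(-555) = 4 + 555/2 = 563/2 ≈ 281.50)
G(s, D) = √(D² + s²)
-49501 + G(H, 113) = -49501 + √(113² + (563/2)²) = -49501 + √(12769 + 316969/4) = -49501 + √(368045/4) = -49501 + √368045/2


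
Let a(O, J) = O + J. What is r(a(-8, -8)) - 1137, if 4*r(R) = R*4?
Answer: -1153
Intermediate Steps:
a(O, J) = J + O
r(R) = R (r(R) = (R*4)/4 = (4*R)/4 = R)
r(a(-8, -8)) - 1137 = (-8 - 8) - 1137 = -16 - 1137 = -1153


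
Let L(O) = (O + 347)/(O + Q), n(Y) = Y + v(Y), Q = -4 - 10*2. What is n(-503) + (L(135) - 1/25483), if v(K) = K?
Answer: -2833301983/2828613 ≈ -1001.7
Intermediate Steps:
Q = -24 (Q = -4 - 20 = -24)
n(Y) = 2*Y (n(Y) = Y + Y = 2*Y)
L(O) = (347 + O)/(-24 + O) (L(O) = (O + 347)/(O - 24) = (347 + O)/(-24 + O))
n(-503) + (L(135) - 1/25483) = 2*(-503) + ((347 + 135)/(-24 + 135) - 1/25483) = -1006 + (482/111 - 1*1/25483) = -1006 + ((1/111)*482 - 1/25483) = -1006 + (482/111 - 1/25483) = -1006 + 12282695/2828613 = -2833301983/2828613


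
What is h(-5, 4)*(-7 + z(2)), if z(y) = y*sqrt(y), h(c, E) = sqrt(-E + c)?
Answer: I*(-21 + 6*sqrt(2)) ≈ -12.515*I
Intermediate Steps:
h(c, E) = sqrt(c - E)
z(y) = y**(3/2)
h(-5, 4)*(-7 + z(2)) = sqrt(-5 - 1*4)*(-7 + 2**(3/2)) = sqrt(-5 - 4)*(-7 + 2*sqrt(2)) = sqrt(-9)*(-7 + 2*sqrt(2)) = (3*I)*(-7 + 2*sqrt(2)) = 3*I*(-7 + 2*sqrt(2))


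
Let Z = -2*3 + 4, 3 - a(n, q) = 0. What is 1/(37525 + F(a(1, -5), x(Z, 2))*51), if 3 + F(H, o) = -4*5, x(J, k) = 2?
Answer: 1/36352 ≈ 2.7509e-5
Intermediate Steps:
a(n, q) = 3 (a(n, q) = 3 - 1*0 = 3 + 0 = 3)
Z = -2 (Z = -6 + 4 = -2)
F(H, o) = -23 (F(H, o) = -3 - 4*5 = -3 - 20 = -23)
1/(37525 + F(a(1, -5), x(Z, 2))*51) = 1/(37525 - 23*51) = 1/(37525 - 1173) = 1/36352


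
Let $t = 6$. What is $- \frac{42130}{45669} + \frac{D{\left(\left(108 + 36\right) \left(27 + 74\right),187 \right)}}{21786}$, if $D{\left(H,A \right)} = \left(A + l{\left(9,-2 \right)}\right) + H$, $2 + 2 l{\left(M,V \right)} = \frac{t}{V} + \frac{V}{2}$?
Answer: $- \frac{40871858}{165824139} \approx -0.24648$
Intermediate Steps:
$l{\left(M,V \right)} = -1 + \frac{3}{V} + \frac{V}{4}$ ($l{\left(M,V \right)} = -1 + \frac{\frac{6}{V} + \frac{V}{2}}{2} = -1 + \frac{\frac{V}{2} + \frac{6}{V}}{2} = -1 + \left(\frac{3}{V} + \frac{V}{4}\right) = -1 + \frac{3}{V} + \frac{V}{4}$)
$D{\left(H,A \right)} = -3 + A + H$ ($D{\left(H,A \right)} = \left(A + \left(-1 + \frac{3}{-2} + \frac{1}{4} \left(-2\right)\right)\right) + H = \left(A - 3\right) + H = \left(-3 + A\right) + H = -3 + A + H$)
$- \frac{42130}{45669} + \frac{D{\left(\left(108 + 36\right) \left(27 + 74\right),187 \right)}}{21786} = - \frac{42130}{45669} + \frac{-3 + 187 + \left(108 + 36\right) \left(27 + 74\right)}{21786} = \left(-42130\right) \frac{1}{45669} + \left(-3 + 187 + 144 \cdot 101\right) \frac{1}{21786} = - \frac{42130}{45669} + \left(-3 + 187 + 14544\right) \frac{1}{21786} = - \frac{42130}{45669} + 14728 \cdot \frac{1}{21786} = - \frac{42130}{45669} + \frac{7364}{10893} = - \frac{40871858}{165824139}$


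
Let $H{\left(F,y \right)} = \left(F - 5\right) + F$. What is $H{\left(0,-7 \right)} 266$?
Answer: $-1330$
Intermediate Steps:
$H{\left(F,y \right)} = -5 + 2 F$ ($H{\left(F,y \right)} = \left(-5 + F\right) + F = -5 + 2 F$)
$H{\left(0,-7 \right)} 266 = \left(-5 + 2 \cdot 0\right) 266 = \left(-5 + 0\right) 266 = \left(-5\right) 266 = -1330$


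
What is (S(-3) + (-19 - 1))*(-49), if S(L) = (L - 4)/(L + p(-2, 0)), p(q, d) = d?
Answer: 2597/3 ≈ 865.67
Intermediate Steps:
S(L) = (-4 + L)/L (S(L) = (L - 4)/(L + 0) = (-4 + L)/L)
(S(-3) + (-19 - 1))*(-49) = ((-4 - 3)/(-3) + (-19 - 1))*(-49) = (-⅓*(-7) - 20)*(-49) = (7/3 - 20)*(-49) = -53/3*(-49) = 2597/3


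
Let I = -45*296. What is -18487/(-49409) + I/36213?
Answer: 3780617/596416039 ≈ 0.0063389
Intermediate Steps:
I = -13320
-18487/(-49409) + I/36213 = -18487/(-49409) - 13320/36213 = -18487*(-1/49409) - 13320*1/36213 = 18487/49409 - 4440/12071 = 3780617/596416039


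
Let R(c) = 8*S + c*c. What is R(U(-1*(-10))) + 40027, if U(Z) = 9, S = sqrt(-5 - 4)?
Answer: 40108 + 24*I ≈ 40108.0 + 24.0*I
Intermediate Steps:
S = 3*I (S = sqrt(-9) = 3*I ≈ 3.0*I)
R(c) = c**2 + 24*I (R(c) = 8*(3*I) + c*c = 24*I + c**2 = c**2 + 24*I)
R(U(-1*(-10))) + 40027 = (9**2 + 24*I) + 40027 = (81 + 24*I) + 40027 = 40108 + 24*I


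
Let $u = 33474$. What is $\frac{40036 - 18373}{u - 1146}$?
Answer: $\frac{2407}{3592} \approx 0.6701$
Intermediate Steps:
$\frac{40036 - 18373}{u - 1146} = \frac{40036 - 18373}{33474 - 1146} = \frac{21663}{32328} = 21663 \cdot \frac{1}{32328} = \frac{2407}{3592}$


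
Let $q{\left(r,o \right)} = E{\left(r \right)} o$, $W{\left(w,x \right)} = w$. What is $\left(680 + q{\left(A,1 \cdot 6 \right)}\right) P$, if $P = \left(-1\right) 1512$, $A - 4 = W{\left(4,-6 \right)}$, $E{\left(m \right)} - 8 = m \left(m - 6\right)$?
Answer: $-1245888$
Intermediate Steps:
$E{\left(m \right)} = 8 + m \left(-6 + m\right)$ ($E{\left(m \right)} = 8 + m \left(m - 6\right) = 8 + m \left(-6 + m\right)$)
$A = 8$ ($A = 4 + 4 = 8$)
$q{\left(r,o \right)} = o \left(8 + r^{2} - 6 r\right)$ ($q{\left(r,o \right)} = \left(8 + r^{2} - 6 r\right) o = o \left(8 + r^{2} - 6 r\right)$)
$P = -1512$
$\left(680 + q{\left(A,1 \cdot 6 \right)}\right) P = \left(680 + 1 \cdot 6 \left(8 + 8^{2} - 48\right)\right) \left(-1512\right) = \left(680 + 6 \left(8 + 64 - 48\right)\right) \left(-1512\right) = \left(680 + 6 \cdot 24\right) \left(-1512\right) = \left(680 + 144\right) \left(-1512\right) = 824 \left(-1512\right) = -1245888$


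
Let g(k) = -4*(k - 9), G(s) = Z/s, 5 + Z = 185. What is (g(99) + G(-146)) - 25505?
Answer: -1888235/73 ≈ -25866.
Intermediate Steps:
Z = 180 (Z = -5 + 185 = 180)
G(s) = 180/s
g(k) = 36 - 4*k (g(k) = -4*(-9 + k) = 36 - 4*k)
(g(99) + G(-146)) - 25505 = ((36 - 4*99) + 180/(-146)) - 25505 = ((36 - 396) + 180*(-1/146)) - 25505 = (-360 - 90/73) - 25505 = -26370/73 - 25505 = -1888235/73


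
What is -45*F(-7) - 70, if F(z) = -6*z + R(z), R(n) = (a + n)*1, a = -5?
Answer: -1420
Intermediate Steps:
R(n) = -5 + n (R(n) = (-5 + n)*1 = -5 + n)
F(z) = -5 - 5*z (F(z) = -6*z + (-5 + z) = -5 - 5*z)
-45*F(-7) - 70 = -45*(-5 - 5*(-7)) - 70 = -45*(-5 + 35) - 70 = -45*30 - 70 = -1350 - 70 = -1420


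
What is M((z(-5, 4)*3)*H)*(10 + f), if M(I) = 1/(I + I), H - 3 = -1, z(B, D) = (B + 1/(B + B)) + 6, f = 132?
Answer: 355/27 ≈ 13.148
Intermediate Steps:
z(B, D) = 6 + B + 1/(2*B) (z(B, D) = (B + 1/(2*B)) + 6 = 6 + B + 1/(2*B))
H = 2 (H = 3 - 1 = 2)
M(I) = 1/(2*I)
M((z(-5, 4)*3)*H)*(10 + f) = (1/(2*((((6 - 5 + (½)/(-5))*3)*2))))*(10 + 132) = (1/(2*((((6 - 5 + (½)*(-⅕))*3)*2))))*142 = (1/(2*((((6 - 5 - ⅒)*3)*2))))*142 = (1/(2*((((9/10)*3)*2))))*142 = (1/(2*(((27/10)*2))))*142 = (1/(2*(27/5)))*142 = ((½)*(5/27))*142 = (5/54)*142 = 355/27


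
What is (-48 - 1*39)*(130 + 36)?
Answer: -14442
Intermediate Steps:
(-48 - 1*39)*(130 + 36) = (-48 - 39)*166 = -87*166 = -14442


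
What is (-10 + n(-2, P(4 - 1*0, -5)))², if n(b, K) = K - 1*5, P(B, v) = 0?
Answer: 225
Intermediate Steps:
n(b, K) = -5 + K (n(b, K) = K - 5 = -5 + K)
(-10 + n(-2, P(4 - 1*0, -5)))² = (-10 + (-5 + 0))² = (-10 - 5)² = (-15)² = 225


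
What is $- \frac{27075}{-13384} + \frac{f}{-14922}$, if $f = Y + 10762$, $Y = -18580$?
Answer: $\frac{84774877}{33286008} \approx 2.5469$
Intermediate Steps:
$f = -7818$ ($f = -18580 + 10762 = -7818$)
$- \frac{27075}{-13384} + \frac{f}{-14922} = - \frac{27075}{-13384} - \frac{7818}{-14922} = \left(-27075\right) \left(- \frac{1}{13384}\right) - - \frac{1303}{2487} = \frac{27075}{13384} + \frac{1303}{2487} = \frac{84774877}{33286008}$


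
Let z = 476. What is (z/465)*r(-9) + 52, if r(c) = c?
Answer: 6632/155 ≈ 42.787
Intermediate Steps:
(z/465)*r(-9) + 52 = (476/465)*(-9) + 52 = -1428/155 + 52 = 6632/155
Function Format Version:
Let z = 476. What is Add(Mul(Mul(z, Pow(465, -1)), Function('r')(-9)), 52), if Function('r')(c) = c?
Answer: Rational(6632, 155) ≈ 42.787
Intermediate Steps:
Add(Mul(Mul(z, Pow(465, -1)), Function('r')(-9)), 52) = Add(Mul(Mul(476, Pow(465, -1)), -9), 52) = Add(Mul(Mul(476, Rational(1, 465)), -9), 52) = Add(Mul(Rational(476, 465), -9), 52) = Add(Rational(-1428, 155), 52) = Rational(6632, 155)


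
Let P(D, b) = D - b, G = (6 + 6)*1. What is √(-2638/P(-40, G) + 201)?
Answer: √170170/26 ≈ 15.866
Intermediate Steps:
G = 12 (G = 12*1 = 12)
√(-2638/P(-40, G) + 201) = √(-2638/(-40 - 1*12) + 201) = √(-2638/(-40 - 12) + 201) = √(-2638/(-52) + 201) = √(-2638*(-1/52) + 201) = √(1319/26 + 201) = √(6545/26) = √170170/26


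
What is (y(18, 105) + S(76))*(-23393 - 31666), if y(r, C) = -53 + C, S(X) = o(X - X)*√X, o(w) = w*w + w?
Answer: -2863068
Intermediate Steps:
o(w) = w + w² (o(w) = w² + w = w + w²)
S(X) = 0 (S(X) = ((X - X)*(1 + (X - X)))*√X = (0*(1 + 0))*√X = (0*1)*√X = 0*√X = 0)
(y(18, 105) + S(76))*(-23393 - 31666) = ((-53 + 105) + 0)*(-23393 - 31666) = (52 + 0)*(-55059) = 52*(-55059) = -2863068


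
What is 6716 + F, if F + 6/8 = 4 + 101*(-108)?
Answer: -16755/4 ≈ -4188.8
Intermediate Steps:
F = -43619/4 (F = -¾ + (4 + 101*(-108)) = -¾ + (4 - 10908) = -¾ - 10904 = -43619/4 ≈ -10905.)
6716 + F = 6716 - 43619/4 = -16755/4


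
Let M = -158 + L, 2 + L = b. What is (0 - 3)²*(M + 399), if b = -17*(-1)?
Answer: 2304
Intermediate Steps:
b = 17
L = 15 (L = -2 + 17 = 15)
M = -143 (M = -158 + 15 = -143)
(0 - 3)²*(M + 399) = (0 - 3)²*(-143 + 399) = (-3)²*256 = 9*256 = 2304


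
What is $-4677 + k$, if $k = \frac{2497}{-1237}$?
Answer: $- \frac{5787946}{1237} \approx -4679.0$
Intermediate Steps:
$k = - \frac{2497}{1237}$ ($k = 2497 \left(- \frac{1}{1237}\right) = - \frac{2497}{1237} \approx -2.0186$)
$-4677 + k = -4677 - \frac{2497}{1237} = - \frac{5787946}{1237}$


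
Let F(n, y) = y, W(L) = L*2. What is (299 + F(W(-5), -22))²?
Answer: 76729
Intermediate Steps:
W(L) = 2*L
(299 + F(W(-5), -22))² = (299 - 22)² = 277² = 76729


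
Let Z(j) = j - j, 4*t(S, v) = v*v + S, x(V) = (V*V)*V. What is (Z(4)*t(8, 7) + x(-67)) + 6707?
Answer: -294056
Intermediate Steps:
x(V) = V³ (x(V) = V²*V = V³)
t(S, v) = S/4 + v²/4 (t(S, v) = (v*v + S)/4 = (v² + S)/4 = (S + v²)/4 = S/4 + v²/4)
Z(j) = 0
(Z(4)*t(8, 7) + x(-67)) + 6707 = (0*((¼)*8 + (¼)*7²) + (-67)³) + 6707 = (0*(2 + (¼)*49) - 300763) + 6707 = (0*(2 + 49/4) - 300763) + 6707 = (0*(57/4) - 300763) + 6707 = (0 - 300763) + 6707 = -300763 + 6707 = -294056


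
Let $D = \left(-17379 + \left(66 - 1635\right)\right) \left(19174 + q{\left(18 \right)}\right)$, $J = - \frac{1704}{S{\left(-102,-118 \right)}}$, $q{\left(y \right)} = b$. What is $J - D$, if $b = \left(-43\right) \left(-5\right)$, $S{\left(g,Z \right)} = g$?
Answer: $\frac{6245507408}{17} \approx 3.6738 \cdot 10^{8}$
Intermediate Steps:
$b = 215$
$q{\left(y \right)} = 215$
$J = \frac{284}{17}$ ($J = - \frac{1704}{-102} = \left(-1704\right) \left(- \frac{1}{102}\right) = \frac{284}{17} \approx 16.706$)
$D = -367382772$ ($D = \left(-17379 + \left(66 - 1635\right)\right) \left(19174 + 215\right) = \left(-17379 + \left(66 - 1635\right)\right) 19389 = \left(-17379 - 1569\right) 19389 = \left(-18948\right) 19389 = -367382772$)
$J - D = \frac{284}{17} - -367382772 = \frac{284}{17} + 367382772 = \frac{6245507408}{17}$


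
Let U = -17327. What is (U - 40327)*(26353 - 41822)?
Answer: 891849726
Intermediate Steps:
(U - 40327)*(26353 - 41822) = (-17327 - 40327)*(26353 - 41822) = -57654*(-15469) = 891849726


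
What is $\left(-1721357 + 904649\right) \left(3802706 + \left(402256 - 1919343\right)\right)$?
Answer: $-1866683322252$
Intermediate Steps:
$\left(-1721357 + 904649\right) \left(3802706 + \left(402256 - 1919343\right)\right) = - 816708 \left(3802706 + \left(402256 - 1919343\right)\right) = - 816708 \left(3802706 - 1517087\right) = \left(-816708\right) 2285619 = -1866683322252$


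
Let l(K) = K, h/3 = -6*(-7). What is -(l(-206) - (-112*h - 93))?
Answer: -13999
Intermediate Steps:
h = 126 (h = 3*(-6*(-7)) = 3*42 = 126)
-(l(-206) - (-112*h - 93)) = -(-206 - (-112*126 - 93)) = -(-206 - (-14112 - 93)) = -(-206 - 1*(-14205)) = -(-206 + 14205) = -1*13999 = -13999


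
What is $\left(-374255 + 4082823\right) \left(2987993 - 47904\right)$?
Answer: $10903519982552$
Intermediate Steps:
$\left(-374255 + 4082823\right) \left(2987993 - 47904\right) = 3708568 \cdot 2940089 = 10903519982552$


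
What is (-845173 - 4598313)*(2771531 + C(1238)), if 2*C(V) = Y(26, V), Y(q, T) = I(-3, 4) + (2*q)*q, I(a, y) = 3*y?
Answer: -15090502654518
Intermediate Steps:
Y(q, T) = 12 + 2*q² (Y(q, T) = 3*4 + (2*q)*q = 12 + 2*q²)
C(V) = 682 (C(V) = (12 + 2*26²)/2 = (12 + 2*676)/2 = (12 + 1352)/2 = (½)*1364 = 682)
(-845173 - 4598313)*(2771531 + C(1238)) = (-845173 - 4598313)*(2771531 + 682) = -5443486*2772213 = -15090502654518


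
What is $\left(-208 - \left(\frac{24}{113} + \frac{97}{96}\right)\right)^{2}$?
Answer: $\frac{5151306583201}{117679104} \approx 43774.0$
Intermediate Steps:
$\left(-208 - \left(\frac{24}{113} + \frac{97}{96}\right)\right)^{2} = \left(-208 - \frac{13265}{10848}\right)^{2} = \left(- \frac{2269649}{10848}\right)^{2} = \frac{5151306583201}{117679104}$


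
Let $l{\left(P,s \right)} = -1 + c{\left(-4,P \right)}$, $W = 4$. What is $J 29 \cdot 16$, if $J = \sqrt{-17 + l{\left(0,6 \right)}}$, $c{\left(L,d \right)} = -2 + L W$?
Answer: $2784 i \approx 2784.0 i$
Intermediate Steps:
$c{\left(L,d \right)} = -2 + 4 L$ ($c{\left(L,d \right)} = -2 + L 4 = -2 + 4 L$)
$l{\left(P,s \right)} = -19$ ($l{\left(P,s \right)} = -1 + \left(-2 + 4 \left(-4\right)\right) = -1 - 18 = -19$)
$J = 6 i$ ($J = \sqrt{-17 - 19} = \sqrt{-36} = 6 i \approx 6.0 i$)
$J 29 \cdot 16 = 6 i 29 \cdot 16 = 174 i 16 = 2784 i$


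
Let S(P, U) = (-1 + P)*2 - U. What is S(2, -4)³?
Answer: 216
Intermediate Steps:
S(P, U) = -2 - U + 2*P (S(P, U) = (-2 + 2*P) - U = -2 - U + 2*P)
S(2, -4)³ = (-2 - 1*(-4) + 2*2)³ = (-2 + 4 + 4)³ = 6³ = 216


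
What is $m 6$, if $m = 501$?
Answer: $3006$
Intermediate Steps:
$m 6 = 501 \cdot 6 = 3006$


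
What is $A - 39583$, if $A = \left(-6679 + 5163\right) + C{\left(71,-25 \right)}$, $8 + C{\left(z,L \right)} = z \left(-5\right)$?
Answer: $-41462$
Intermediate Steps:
$C{\left(z,L \right)} = -8 - 5 z$ ($C{\left(z,L \right)} = -8 + z \left(-5\right) = -8 - 5 z$)
$A = -1879$ ($A = \left(-6679 + 5163\right) - 363 = -1516 - 363 = -1879$)
$A - 39583 = -1879 - 39583 = -41462$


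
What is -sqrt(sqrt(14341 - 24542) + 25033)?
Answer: -sqrt(25033 + 101*I) ≈ -158.22 - 0.31918*I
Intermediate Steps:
-sqrt(sqrt(14341 - 24542) + 25033) = -sqrt(sqrt(-10201) + 25033) = -sqrt(101*I + 25033) = -sqrt(25033 + 101*I)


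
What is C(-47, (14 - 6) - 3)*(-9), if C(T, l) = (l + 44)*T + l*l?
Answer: 20502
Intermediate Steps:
C(T, l) = l² + T*(44 + l) (C(T, l) = (44 + l)*T + l² = T*(44 + l) + l² = l² + T*(44 + l))
C(-47, (14 - 6) - 3)*(-9) = (((14 - 6) - 3)² + 44*(-47) - 47*((14 - 6) - 3))*(-9) = ((8 - 3)² - 2068 - 47*(8 - 3))*(-9) = (5² - 2068 - 47*5)*(-9) = (25 - 2068 - 235)*(-9) = -2278*(-9) = 20502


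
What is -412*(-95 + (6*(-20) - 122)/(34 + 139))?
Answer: 6870924/173 ≈ 39716.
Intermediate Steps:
-412*(-95 + (6*(-20) - 122)/(34 + 139)) = -412*(-95 + (-120 - 122)/173) = -412*(-95 - 242*1/173) = -412*(-95 - 242/173) = -412*(-16677/173) = 6870924/173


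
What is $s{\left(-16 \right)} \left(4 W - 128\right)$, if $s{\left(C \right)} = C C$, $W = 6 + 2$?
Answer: $-24576$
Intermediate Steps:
$W = 8$
$s{\left(C \right)} = C^{2}$
$s{\left(-16 \right)} \left(4 W - 128\right) = \left(-16\right)^{2} \left(4 \cdot 8 - 128\right) = 256 \left(32 - 128\right) = 256 \left(-96\right) = -24576$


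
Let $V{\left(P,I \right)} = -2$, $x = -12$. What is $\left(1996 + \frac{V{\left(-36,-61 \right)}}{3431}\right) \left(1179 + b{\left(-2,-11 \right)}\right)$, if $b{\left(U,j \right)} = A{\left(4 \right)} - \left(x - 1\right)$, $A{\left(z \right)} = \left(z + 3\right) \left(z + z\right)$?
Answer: $\frac{8546645952}{3431} \approx 2.491 \cdot 10^{6}$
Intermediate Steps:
$A{\left(z \right)} = 2 z \left(3 + z\right)$ ($A{\left(z \right)} = \left(3 + z\right) 2 z = 2 z \left(3 + z\right)$)
$b{\left(U,j \right)} = 69$ ($b{\left(U,j \right)} = 2 \cdot 4 \left(3 + 4\right) - \left(-12 - 1\right) = 2 \cdot 4 \cdot 7 - -13 = 56 + 13 = 69$)
$\left(1996 + \frac{V{\left(-36,-61 \right)}}{3431}\right) \left(1179 + b{\left(-2,-11 \right)}\right) = \left(1996 - \frac{2}{3431}\right) \left(1179 + 69\right) = \left(1996 - \frac{2}{3431}\right) 1248 = \frac{6848274}{3431} \cdot 1248 = \frac{8546645952}{3431}$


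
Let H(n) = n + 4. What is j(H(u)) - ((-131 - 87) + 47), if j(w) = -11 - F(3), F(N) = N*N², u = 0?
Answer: 133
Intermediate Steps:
F(N) = N³
H(n) = 4 + n
j(w) = -38 (j(w) = -11 - 1*3³ = -11 - 1*27 = -11 - 27 = -38)
j(H(u)) - ((-131 - 87) + 47) = -38 - ((-131 - 87) + 47) = -38 - (-218 + 47) = -38 - 1*(-171) = -38 + 171 = 133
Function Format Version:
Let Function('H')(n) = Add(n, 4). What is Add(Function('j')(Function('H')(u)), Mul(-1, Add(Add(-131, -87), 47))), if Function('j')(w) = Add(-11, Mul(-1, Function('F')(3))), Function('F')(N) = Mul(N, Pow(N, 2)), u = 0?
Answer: 133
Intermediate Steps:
Function('F')(N) = Pow(N, 3)
Function('H')(n) = Add(4, n)
Function('j')(w) = -38 (Function('j')(w) = Add(-11, Mul(-1, Pow(3, 3))) = Add(-11, Mul(-1, 27)) = Add(-11, -27) = -38)
Add(Function('j')(Function('H')(u)), Mul(-1, Add(Add(-131, -87), 47))) = Add(-38, Mul(-1, Add(Add(-131, -87), 47))) = Add(-38, Mul(-1, Add(-218, 47))) = Add(-38, Mul(-1, -171)) = Add(-38, 171) = 133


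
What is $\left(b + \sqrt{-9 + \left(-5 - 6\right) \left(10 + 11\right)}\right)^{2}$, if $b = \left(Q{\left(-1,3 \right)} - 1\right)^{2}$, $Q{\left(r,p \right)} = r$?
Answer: $-224 + 32 i \sqrt{15} \approx -224.0 + 123.94 i$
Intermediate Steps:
$b = 4$ ($b = \left(-1 - 1\right)^{2} = \left(-2\right)^{2} = 4$)
$\left(b + \sqrt{-9 + \left(-5 - 6\right) \left(10 + 11\right)}\right)^{2} = \left(4 + \sqrt{-9 + \left(-5 - 6\right) \left(10 + 11\right)}\right)^{2} = \left(4 + \sqrt{-9 - 231}\right)^{2} = \left(4 + \sqrt{-240}\right)^{2} = \left(4 + 4 i \sqrt{15}\right)^{2}$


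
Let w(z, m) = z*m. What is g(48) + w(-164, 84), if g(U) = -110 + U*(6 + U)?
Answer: -11294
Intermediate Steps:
w(z, m) = m*z
g(48) + w(-164, 84) = (-110 + 48² + 6*48) + 84*(-164) = (-110 + 2304 + 288) - 13776 = 2482 - 13776 = -11294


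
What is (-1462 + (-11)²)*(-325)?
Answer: 435825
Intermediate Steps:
(-1462 + (-11)²)*(-325) = (-1462 + 121)*(-325) = -1341*(-325) = 435825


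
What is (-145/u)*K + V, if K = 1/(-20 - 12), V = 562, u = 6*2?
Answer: 215953/384 ≈ 562.38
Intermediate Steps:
u = 12
K = -1/32 (K = 1/(-32) = -1/32 ≈ -0.031250)
(-145/u)*K + V = -145/12*(-1/32) + 562 = 145/384 + 562 = 215953/384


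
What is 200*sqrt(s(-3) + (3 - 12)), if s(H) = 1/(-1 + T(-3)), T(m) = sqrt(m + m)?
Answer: 200*sqrt((-10 + 9*I*sqrt(6))/(1 - I*sqrt(6))) ≈ 11.571 - 604.85*I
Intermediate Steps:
T(m) = sqrt(2)*sqrt(m) (T(m) = sqrt(2*m) = sqrt(2)*sqrt(m))
s(H) = 1/(-1 + I*sqrt(6)) (s(H) = 1/(-1 + sqrt(2)*sqrt(-3)) = 1/(-1 + sqrt(2)*(I*sqrt(3))) = 1/(-1 + I*sqrt(6)))
200*sqrt(s(-3) + (3 - 12)) = 200*sqrt(-I/(I + sqrt(6)) + (3 - 12)) = 200*sqrt(-I/(I + sqrt(6)) - 9) = 200*sqrt(-9 - I/(I + sqrt(6)))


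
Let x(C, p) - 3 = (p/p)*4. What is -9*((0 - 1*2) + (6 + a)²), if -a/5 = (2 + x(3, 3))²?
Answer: -1432791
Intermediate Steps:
x(C, p) = 7 (x(C, p) = 3 + (p/p)*4 = 3 + 1*4 = 3 + 4 = 7)
a = -405 (a = -5*(2 + 7)² = -5*9² = -5*81 = -405)
-9*((0 - 1*2) + (6 + a)²) = -9*((0 - 1*2) + (6 - 405)²) = -9*((0 - 2) + (-399)²) = -9*(-2 + 159201) = -9*159199 = -1432791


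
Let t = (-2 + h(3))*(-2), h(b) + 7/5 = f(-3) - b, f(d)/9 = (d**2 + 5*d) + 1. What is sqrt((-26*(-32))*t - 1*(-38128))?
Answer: 4*sqrt(193215)/5 ≈ 351.65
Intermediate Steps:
f(d) = 9 + 9*d**2 + 45*d (f(d) = 9*((d**2 + 5*d) + 1) = 9*(1 + d**2 + 5*d) = 9 + 9*d**2 + 45*d)
h(b) = -232/5 - b (h(b) = -7/5 + ((9 + 9*(-3)**2 + 45*(-3)) - b) = -7/5 + ((9 + 9*9 - 135) - b) = -7/5 + ((9 + 81 - 135) - b) = -7/5 + (-45 - b) = -232/5 - b)
t = 514/5 (t = (-2 + (-232/5 - 1*3))*(-2) = (-2 + (-232/5 - 3))*(-2) = (-2 - 247/5)*(-2) = -257/5*(-2) = 514/5 ≈ 102.80)
sqrt((-26*(-32))*t - 1*(-38128)) = sqrt(-26*(-32)*(514/5) - 1*(-38128)) = sqrt(832*(514/5) + 38128) = sqrt(427648/5 + 38128) = sqrt(618288/5) = 4*sqrt(193215)/5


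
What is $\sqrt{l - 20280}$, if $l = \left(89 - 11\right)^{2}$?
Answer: $26 i \sqrt{21} \approx 119.15 i$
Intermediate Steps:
$l = 6084$ ($l = 78^{2} = 6084$)
$\sqrt{l - 20280} = \sqrt{6084 - 20280} = \sqrt{-14196} = 26 i \sqrt{21}$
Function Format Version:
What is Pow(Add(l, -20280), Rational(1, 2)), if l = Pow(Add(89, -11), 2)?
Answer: Mul(26, I, Pow(21, Rational(1, 2))) ≈ Mul(119.15, I)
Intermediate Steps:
l = 6084 (l = Pow(78, 2) = 6084)
Pow(Add(l, -20280), Rational(1, 2)) = Pow(Add(6084, -20280), Rational(1, 2)) = Pow(-14196, Rational(1, 2)) = Mul(26, I, Pow(21, Rational(1, 2)))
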